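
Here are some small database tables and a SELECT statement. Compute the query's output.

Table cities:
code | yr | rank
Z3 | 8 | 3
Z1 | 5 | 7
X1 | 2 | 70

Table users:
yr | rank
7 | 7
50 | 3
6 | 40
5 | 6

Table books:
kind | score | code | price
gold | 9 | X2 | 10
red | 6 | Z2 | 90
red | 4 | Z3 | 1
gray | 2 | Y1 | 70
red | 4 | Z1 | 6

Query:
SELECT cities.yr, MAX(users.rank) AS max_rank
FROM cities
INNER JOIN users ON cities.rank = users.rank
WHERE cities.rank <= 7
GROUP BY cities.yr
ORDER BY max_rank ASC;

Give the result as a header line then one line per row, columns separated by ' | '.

== RESULT ==
cities.yr | max_rank
8 | 3
5 | 7

Derivation:
After JOIN users (2 rows):
cities.code | cities.yr | cities.rank | users.yr | users.rank
Z3 | 8 | 3 | 50 | 3
Z1 | 5 | 7 | 7 | 7
After WHERE (2 rows):
cities.code | cities.yr | cities.rank | users.yr | users.rank
Z3 | 8 | 3 | 50 | 3
Z1 | 5 | 7 | 7 | 7
After GROUP BY (2 rows):
cities.yr | max_rank
8 | 3
5 | 7
After ORDER BY (2 rows):
cities.yr | max_rank
8 | 3
5 | 7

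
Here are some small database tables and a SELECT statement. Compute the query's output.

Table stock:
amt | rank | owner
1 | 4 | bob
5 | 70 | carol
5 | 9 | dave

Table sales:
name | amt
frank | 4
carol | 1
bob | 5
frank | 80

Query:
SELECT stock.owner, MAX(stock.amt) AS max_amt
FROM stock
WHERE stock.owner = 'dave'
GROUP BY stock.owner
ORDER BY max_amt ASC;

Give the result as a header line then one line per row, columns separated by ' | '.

== RESULT ==
stock.owner | max_amt
dave | 5

Derivation:
After WHERE (1 rows):
stock.amt | stock.rank | stock.owner
5 | 9 | dave
After GROUP BY (1 rows):
stock.owner | max_amt
dave | 5
After ORDER BY (1 rows):
stock.owner | max_amt
dave | 5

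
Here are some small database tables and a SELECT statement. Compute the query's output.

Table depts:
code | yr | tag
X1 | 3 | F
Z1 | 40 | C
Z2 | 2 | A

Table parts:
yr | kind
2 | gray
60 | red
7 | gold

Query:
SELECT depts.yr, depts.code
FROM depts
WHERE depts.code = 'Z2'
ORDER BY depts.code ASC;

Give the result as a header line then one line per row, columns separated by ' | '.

After WHERE (1 rows):
depts.code | depts.yr | depts.tag
Z2 | 2 | A
After SELECT (1 rows):
depts.yr | depts.code
2 | Z2
After ORDER BY (1 rows):
depts.yr | depts.code
2 | Z2

== RESULT ==
depts.yr | depts.code
2 | Z2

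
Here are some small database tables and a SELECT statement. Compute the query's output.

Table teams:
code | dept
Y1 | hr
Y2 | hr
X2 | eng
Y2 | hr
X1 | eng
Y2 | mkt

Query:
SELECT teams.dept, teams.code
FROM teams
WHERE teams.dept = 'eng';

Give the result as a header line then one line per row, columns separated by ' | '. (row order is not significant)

== RESULT ==
teams.dept | teams.code
eng | X2
eng | X1

Derivation:
After WHERE (2 rows):
teams.code | teams.dept
X2 | eng
X1 | eng
After SELECT (2 rows):
teams.dept | teams.code
eng | X2
eng | X1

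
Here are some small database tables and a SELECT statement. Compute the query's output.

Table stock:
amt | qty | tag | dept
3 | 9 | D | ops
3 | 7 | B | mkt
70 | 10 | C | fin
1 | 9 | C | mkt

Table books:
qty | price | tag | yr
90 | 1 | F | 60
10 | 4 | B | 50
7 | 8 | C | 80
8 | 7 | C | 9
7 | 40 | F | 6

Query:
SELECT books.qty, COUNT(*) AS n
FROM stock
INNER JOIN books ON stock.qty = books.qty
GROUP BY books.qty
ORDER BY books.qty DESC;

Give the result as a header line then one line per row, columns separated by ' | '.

After JOIN books (3 rows):
stock.amt | stock.qty | stock.tag | stock.dept | books.qty | books.price | books.tag | books.yr
3 | 7 | B | mkt | 7 | 8 | C | 80
3 | 7 | B | mkt | 7 | 40 | F | 6
70 | 10 | C | fin | 10 | 4 | B | 50
After GROUP BY (2 rows):
books.qty | n
7 | 2
10 | 1
After ORDER BY (2 rows):
books.qty | n
10 | 1
7 | 2

== RESULT ==
books.qty | n
10 | 1
7 | 2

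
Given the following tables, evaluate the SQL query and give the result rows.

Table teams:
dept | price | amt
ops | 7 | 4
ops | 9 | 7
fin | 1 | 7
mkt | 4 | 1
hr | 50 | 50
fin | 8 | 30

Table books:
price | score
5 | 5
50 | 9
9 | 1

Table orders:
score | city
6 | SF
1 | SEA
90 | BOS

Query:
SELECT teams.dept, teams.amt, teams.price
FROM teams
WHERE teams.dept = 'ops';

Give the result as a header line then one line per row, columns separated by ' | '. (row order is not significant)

== RESULT ==
teams.dept | teams.amt | teams.price
ops | 4 | 7
ops | 7 | 9

Derivation:
After WHERE (2 rows):
teams.dept | teams.price | teams.amt
ops | 7 | 4
ops | 9 | 7
After SELECT (2 rows):
teams.dept | teams.amt | teams.price
ops | 4 | 7
ops | 7 | 9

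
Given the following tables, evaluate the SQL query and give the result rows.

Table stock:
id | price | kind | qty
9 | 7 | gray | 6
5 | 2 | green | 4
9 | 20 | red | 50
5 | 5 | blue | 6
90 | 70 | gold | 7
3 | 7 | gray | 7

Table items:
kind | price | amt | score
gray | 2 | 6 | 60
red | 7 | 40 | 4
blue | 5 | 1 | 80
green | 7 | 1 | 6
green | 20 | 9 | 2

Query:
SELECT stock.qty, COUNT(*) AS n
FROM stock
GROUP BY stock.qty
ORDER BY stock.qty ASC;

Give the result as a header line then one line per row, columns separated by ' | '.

After GROUP BY (4 rows):
stock.qty | n
6 | 2
4 | 1
50 | 1
7 | 2
After ORDER BY (4 rows):
stock.qty | n
4 | 1
6 | 2
7 | 2
50 | 1

== RESULT ==
stock.qty | n
4 | 1
6 | 2
7 | 2
50 | 1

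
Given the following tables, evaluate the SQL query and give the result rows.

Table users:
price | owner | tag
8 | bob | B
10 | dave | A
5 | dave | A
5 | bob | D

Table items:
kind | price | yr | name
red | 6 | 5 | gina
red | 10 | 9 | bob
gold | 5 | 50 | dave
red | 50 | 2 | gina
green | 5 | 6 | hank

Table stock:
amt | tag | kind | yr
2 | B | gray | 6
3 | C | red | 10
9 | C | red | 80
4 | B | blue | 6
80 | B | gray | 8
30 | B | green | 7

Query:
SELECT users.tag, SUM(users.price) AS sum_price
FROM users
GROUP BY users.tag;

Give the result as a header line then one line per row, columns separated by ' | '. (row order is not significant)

After GROUP BY (3 rows):
users.tag | sum_price
B | 8
A | 15
D | 5

== RESULT ==
users.tag | sum_price
B | 8
A | 15
D | 5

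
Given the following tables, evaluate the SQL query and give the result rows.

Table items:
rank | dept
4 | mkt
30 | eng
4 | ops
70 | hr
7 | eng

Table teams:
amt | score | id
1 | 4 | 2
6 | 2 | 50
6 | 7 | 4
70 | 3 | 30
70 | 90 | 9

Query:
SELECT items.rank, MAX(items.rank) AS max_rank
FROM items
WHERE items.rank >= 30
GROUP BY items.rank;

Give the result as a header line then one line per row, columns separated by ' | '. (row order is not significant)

After WHERE (2 rows):
items.rank | items.dept
30 | eng
70 | hr
After GROUP BY (2 rows):
items.rank | max_rank
30 | 30
70 | 70

== RESULT ==
items.rank | max_rank
30 | 30
70 | 70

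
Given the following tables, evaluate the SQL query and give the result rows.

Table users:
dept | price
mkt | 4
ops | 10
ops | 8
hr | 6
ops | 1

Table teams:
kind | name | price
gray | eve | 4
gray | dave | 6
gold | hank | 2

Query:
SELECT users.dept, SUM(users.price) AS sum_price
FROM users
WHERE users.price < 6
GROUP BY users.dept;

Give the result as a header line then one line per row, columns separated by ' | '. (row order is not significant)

After WHERE (2 rows):
users.dept | users.price
mkt | 4
ops | 1
After GROUP BY (2 rows):
users.dept | sum_price
mkt | 4
ops | 1

== RESULT ==
users.dept | sum_price
mkt | 4
ops | 1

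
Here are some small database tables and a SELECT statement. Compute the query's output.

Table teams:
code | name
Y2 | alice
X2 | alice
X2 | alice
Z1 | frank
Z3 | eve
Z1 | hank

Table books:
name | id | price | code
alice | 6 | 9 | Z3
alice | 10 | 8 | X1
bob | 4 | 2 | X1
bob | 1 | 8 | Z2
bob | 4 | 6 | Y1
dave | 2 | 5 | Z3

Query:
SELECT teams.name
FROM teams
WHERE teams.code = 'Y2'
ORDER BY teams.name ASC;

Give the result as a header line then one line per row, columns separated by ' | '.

After WHERE (1 rows):
teams.code | teams.name
Y2 | alice
After SELECT (1 rows):
teams.name
alice
After ORDER BY (1 rows):
teams.name
alice

== RESULT ==
teams.name
alice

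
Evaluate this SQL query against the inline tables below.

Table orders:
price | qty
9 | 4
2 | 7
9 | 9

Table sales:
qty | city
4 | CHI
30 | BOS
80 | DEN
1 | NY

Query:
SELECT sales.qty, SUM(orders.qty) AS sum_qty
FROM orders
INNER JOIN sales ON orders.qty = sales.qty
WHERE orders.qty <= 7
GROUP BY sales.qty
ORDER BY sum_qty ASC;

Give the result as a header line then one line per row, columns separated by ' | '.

== RESULT ==
sales.qty | sum_qty
4 | 4

Derivation:
After JOIN sales (1 rows):
orders.price | orders.qty | sales.qty | sales.city
9 | 4 | 4 | CHI
After WHERE (1 rows):
orders.price | orders.qty | sales.qty | sales.city
9 | 4 | 4 | CHI
After GROUP BY (1 rows):
sales.qty | sum_qty
4 | 4
After ORDER BY (1 rows):
sales.qty | sum_qty
4 | 4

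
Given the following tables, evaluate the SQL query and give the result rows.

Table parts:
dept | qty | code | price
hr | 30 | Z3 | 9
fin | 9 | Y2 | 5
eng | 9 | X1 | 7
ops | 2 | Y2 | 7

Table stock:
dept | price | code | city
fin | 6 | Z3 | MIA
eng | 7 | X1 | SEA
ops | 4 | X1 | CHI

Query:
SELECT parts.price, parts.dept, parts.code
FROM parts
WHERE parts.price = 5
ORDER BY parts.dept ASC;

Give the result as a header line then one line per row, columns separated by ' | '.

== RESULT ==
parts.price | parts.dept | parts.code
5 | fin | Y2

Derivation:
After WHERE (1 rows):
parts.dept | parts.qty | parts.code | parts.price
fin | 9 | Y2 | 5
After SELECT (1 rows):
parts.price | parts.dept | parts.code
5 | fin | Y2
After ORDER BY (1 rows):
parts.price | parts.dept | parts.code
5 | fin | Y2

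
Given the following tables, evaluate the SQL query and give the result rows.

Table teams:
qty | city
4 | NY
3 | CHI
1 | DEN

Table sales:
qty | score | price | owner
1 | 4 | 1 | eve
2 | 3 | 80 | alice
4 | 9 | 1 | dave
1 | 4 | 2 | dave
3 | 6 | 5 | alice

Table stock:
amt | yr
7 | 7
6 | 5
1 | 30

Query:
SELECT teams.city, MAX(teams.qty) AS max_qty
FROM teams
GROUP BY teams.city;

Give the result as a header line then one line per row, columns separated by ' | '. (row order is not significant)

After GROUP BY (3 rows):
teams.city | max_qty
NY | 4
CHI | 3
DEN | 1

== RESULT ==
teams.city | max_qty
NY | 4
CHI | 3
DEN | 1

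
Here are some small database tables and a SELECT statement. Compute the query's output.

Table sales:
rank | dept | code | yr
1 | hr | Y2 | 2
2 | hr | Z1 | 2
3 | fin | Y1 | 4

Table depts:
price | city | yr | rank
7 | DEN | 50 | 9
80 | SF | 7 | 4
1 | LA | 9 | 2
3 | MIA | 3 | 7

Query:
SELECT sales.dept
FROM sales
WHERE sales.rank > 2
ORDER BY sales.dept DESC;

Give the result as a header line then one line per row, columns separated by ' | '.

After WHERE (1 rows):
sales.rank | sales.dept | sales.code | sales.yr
3 | fin | Y1 | 4
After SELECT (1 rows):
sales.dept
fin
After ORDER BY (1 rows):
sales.dept
fin

== RESULT ==
sales.dept
fin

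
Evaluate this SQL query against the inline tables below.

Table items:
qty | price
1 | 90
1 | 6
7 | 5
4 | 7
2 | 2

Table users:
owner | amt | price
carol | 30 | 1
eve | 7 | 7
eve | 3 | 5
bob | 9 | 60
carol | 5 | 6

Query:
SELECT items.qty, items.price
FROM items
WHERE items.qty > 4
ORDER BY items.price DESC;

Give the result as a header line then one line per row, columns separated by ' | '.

== RESULT ==
items.qty | items.price
7 | 5

Derivation:
After WHERE (1 rows):
items.qty | items.price
7 | 5
After SELECT (1 rows):
items.qty | items.price
7 | 5
After ORDER BY (1 rows):
items.qty | items.price
7 | 5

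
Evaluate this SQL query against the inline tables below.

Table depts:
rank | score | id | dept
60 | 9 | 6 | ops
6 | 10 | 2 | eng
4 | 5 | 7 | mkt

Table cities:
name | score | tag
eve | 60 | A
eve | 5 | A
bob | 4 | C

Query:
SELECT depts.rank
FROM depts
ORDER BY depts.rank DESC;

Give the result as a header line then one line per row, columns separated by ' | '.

== RESULT ==
depts.rank
60
6
4

Derivation:
After SELECT (3 rows):
depts.rank
60
6
4
After ORDER BY (3 rows):
depts.rank
60
6
4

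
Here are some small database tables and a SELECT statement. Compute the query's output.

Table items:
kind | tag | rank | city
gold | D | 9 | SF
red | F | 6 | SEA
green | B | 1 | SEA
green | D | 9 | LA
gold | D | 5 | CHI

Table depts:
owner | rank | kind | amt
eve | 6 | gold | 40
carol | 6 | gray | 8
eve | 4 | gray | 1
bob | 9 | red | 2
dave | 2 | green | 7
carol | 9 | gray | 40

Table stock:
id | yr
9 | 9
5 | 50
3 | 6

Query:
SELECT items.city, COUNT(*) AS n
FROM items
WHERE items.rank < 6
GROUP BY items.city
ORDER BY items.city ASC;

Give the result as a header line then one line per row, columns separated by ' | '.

After WHERE (2 rows):
items.kind | items.tag | items.rank | items.city
green | B | 1 | SEA
gold | D | 5 | CHI
After GROUP BY (2 rows):
items.city | n
SEA | 1
CHI | 1
After ORDER BY (2 rows):
items.city | n
CHI | 1
SEA | 1

== RESULT ==
items.city | n
CHI | 1
SEA | 1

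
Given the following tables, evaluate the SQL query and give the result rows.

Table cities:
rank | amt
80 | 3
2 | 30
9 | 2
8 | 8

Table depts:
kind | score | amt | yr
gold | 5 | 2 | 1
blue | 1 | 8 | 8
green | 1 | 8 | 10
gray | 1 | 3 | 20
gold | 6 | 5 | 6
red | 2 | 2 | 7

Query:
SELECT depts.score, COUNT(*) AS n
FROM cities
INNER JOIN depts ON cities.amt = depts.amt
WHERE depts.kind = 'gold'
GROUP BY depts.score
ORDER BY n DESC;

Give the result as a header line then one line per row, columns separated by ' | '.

== RESULT ==
depts.score | n
5 | 1

Derivation:
After JOIN depts (5 rows):
cities.rank | cities.amt | depts.kind | depts.score | depts.amt | depts.yr
80 | 3 | gray | 1 | 3 | 20
9 | 2 | gold | 5 | 2 | 1
9 | 2 | red | 2 | 2 | 7
8 | 8 | blue | 1 | 8 | 8
8 | 8 | green | 1 | 8 | 10
After WHERE (1 rows):
cities.rank | cities.amt | depts.kind | depts.score | depts.amt | depts.yr
9 | 2 | gold | 5 | 2 | 1
After GROUP BY (1 rows):
depts.score | n
5 | 1
After ORDER BY (1 rows):
depts.score | n
5 | 1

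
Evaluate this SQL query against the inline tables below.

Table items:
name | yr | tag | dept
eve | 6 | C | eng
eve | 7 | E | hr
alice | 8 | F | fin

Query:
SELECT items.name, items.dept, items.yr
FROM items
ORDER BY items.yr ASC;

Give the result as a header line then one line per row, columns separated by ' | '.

== RESULT ==
items.name | items.dept | items.yr
eve | eng | 6
eve | hr | 7
alice | fin | 8

Derivation:
After SELECT (3 rows):
items.name | items.dept | items.yr
eve | eng | 6
eve | hr | 7
alice | fin | 8
After ORDER BY (3 rows):
items.name | items.dept | items.yr
eve | eng | 6
eve | hr | 7
alice | fin | 8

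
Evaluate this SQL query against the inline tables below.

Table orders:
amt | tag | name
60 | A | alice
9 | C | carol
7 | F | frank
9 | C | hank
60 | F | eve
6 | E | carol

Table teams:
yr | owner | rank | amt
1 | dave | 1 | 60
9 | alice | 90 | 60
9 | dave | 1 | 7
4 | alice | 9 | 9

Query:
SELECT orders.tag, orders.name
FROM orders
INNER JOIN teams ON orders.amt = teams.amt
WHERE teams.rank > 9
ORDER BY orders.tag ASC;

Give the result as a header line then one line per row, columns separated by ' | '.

After JOIN teams (7 rows):
orders.amt | orders.tag | orders.name | teams.yr | teams.owner | teams.rank | teams.amt
60 | A | alice | 1 | dave | 1 | 60
60 | A | alice | 9 | alice | 90 | 60
9 | C | carol | 4 | alice | 9 | 9
7 | F | frank | 9 | dave | 1 | 7
9 | C | hank | 4 | alice | 9 | 9
60 | F | eve | 1 | dave | 1 | 60
60 | F | eve | 9 | alice | 90 | 60
After WHERE (2 rows):
orders.amt | orders.tag | orders.name | teams.yr | teams.owner | teams.rank | teams.amt
60 | A | alice | 9 | alice | 90 | 60
60 | F | eve | 9 | alice | 90 | 60
After SELECT (2 rows):
orders.tag | orders.name
A | alice
F | eve
After ORDER BY (2 rows):
orders.tag | orders.name
A | alice
F | eve

== RESULT ==
orders.tag | orders.name
A | alice
F | eve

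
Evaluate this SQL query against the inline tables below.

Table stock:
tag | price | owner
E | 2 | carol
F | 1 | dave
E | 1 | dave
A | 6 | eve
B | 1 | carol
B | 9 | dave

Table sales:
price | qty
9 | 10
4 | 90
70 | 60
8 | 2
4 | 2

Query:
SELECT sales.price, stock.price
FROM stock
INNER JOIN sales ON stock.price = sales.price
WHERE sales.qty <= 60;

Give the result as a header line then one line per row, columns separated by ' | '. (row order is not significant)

After JOIN sales (1 rows):
stock.tag | stock.price | stock.owner | sales.price | sales.qty
B | 9 | dave | 9 | 10
After WHERE (1 rows):
stock.tag | stock.price | stock.owner | sales.price | sales.qty
B | 9 | dave | 9 | 10
After SELECT (1 rows):
sales.price | stock.price
9 | 9

== RESULT ==
sales.price | stock.price
9 | 9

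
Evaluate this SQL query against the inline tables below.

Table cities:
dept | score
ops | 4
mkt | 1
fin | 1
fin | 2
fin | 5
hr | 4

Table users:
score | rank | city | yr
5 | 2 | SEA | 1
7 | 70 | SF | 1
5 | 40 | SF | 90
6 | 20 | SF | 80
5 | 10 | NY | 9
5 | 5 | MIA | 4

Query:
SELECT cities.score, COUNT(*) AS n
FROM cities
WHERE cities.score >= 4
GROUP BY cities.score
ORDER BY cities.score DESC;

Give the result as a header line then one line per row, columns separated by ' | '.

After WHERE (3 rows):
cities.dept | cities.score
ops | 4
fin | 5
hr | 4
After GROUP BY (2 rows):
cities.score | n
4 | 2
5 | 1
After ORDER BY (2 rows):
cities.score | n
5 | 1
4 | 2

== RESULT ==
cities.score | n
5 | 1
4 | 2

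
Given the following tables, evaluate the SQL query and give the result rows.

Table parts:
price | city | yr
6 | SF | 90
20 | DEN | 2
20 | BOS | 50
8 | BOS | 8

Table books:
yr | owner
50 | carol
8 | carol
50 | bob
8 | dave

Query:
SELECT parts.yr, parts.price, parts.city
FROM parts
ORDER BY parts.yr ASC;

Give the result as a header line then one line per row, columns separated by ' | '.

== RESULT ==
parts.yr | parts.price | parts.city
2 | 20 | DEN
8 | 8 | BOS
50 | 20 | BOS
90 | 6 | SF

Derivation:
After SELECT (4 rows):
parts.yr | parts.price | parts.city
90 | 6 | SF
2 | 20 | DEN
50 | 20 | BOS
8 | 8 | BOS
After ORDER BY (4 rows):
parts.yr | parts.price | parts.city
2 | 20 | DEN
8 | 8 | BOS
50 | 20 | BOS
90 | 6 | SF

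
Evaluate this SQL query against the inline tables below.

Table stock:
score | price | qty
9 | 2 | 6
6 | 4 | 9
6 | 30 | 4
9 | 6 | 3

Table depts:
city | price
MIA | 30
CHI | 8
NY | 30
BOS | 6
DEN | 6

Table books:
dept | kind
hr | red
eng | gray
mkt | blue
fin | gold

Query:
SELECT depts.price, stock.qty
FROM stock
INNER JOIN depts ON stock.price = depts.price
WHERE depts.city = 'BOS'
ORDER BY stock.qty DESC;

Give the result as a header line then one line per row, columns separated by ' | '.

After JOIN depts (4 rows):
stock.score | stock.price | stock.qty | depts.city | depts.price
6 | 30 | 4 | MIA | 30
6 | 30 | 4 | NY | 30
9 | 6 | 3 | BOS | 6
9 | 6 | 3 | DEN | 6
After WHERE (1 rows):
stock.score | stock.price | stock.qty | depts.city | depts.price
9 | 6 | 3 | BOS | 6
After SELECT (1 rows):
depts.price | stock.qty
6 | 3
After ORDER BY (1 rows):
depts.price | stock.qty
6 | 3

== RESULT ==
depts.price | stock.qty
6 | 3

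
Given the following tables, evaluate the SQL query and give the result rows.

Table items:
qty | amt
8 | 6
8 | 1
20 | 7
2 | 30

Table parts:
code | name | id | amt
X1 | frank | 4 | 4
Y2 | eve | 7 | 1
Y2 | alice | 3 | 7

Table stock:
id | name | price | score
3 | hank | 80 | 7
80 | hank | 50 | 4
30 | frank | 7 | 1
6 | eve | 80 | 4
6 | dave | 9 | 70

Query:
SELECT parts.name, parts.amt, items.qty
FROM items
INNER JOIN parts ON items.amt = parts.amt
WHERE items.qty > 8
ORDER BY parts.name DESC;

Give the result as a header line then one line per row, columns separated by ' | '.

After JOIN parts (2 rows):
items.qty | items.amt | parts.code | parts.name | parts.id | parts.amt
8 | 1 | Y2 | eve | 7 | 1
20 | 7 | Y2 | alice | 3 | 7
After WHERE (1 rows):
items.qty | items.amt | parts.code | parts.name | parts.id | parts.amt
20 | 7 | Y2 | alice | 3 | 7
After SELECT (1 rows):
parts.name | parts.amt | items.qty
alice | 7 | 20
After ORDER BY (1 rows):
parts.name | parts.amt | items.qty
alice | 7 | 20

== RESULT ==
parts.name | parts.amt | items.qty
alice | 7 | 20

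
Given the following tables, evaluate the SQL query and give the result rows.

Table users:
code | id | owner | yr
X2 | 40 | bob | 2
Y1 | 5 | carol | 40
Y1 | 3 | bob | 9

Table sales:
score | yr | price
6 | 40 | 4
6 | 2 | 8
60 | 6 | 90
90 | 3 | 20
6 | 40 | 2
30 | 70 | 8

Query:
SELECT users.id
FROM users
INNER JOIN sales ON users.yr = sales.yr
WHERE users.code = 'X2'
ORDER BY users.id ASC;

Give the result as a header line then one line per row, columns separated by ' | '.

After JOIN sales (3 rows):
users.code | users.id | users.owner | users.yr | sales.score | sales.yr | sales.price
X2 | 40 | bob | 2 | 6 | 2 | 8
Y1 | 5 | carol | 40 | 6 | 40 | 4
Y1 | 5 | carol | 40 | 6 | 40 | 2
After WHERE (1 rows):
users.code | users.id | users.owner | users.yr | sales.score | sales.yr | sales.price
X2 | 40 | bob | 2 | 6 | 2 | 8
After SELECT (1 rows):
users.id
40
After ORDER BY (1 rows):
users.id
40

== RESULT ==
users.id
40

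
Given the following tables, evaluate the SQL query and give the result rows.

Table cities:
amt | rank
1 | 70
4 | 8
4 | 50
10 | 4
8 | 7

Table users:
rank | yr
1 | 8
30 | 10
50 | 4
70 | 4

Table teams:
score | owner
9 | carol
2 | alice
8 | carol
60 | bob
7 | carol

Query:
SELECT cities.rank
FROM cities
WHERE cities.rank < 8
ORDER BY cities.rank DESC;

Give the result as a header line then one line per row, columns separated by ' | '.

== RESULT ==
cities.rank
7
4

Derivation:
After WHERE (2 rows):
cities.amt | cities.rank
10 | 4
8 | 7
After SELECT (2 rows):
cities.rank
4
7
After ORDER BY (2 rows):
cities.rank
7
4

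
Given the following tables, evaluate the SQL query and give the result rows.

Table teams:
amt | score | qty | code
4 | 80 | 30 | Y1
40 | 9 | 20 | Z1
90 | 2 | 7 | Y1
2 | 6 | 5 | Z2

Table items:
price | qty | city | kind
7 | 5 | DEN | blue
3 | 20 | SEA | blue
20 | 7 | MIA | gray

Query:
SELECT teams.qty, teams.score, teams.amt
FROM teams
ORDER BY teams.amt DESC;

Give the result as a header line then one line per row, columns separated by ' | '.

== RESULT ==
teams.qty | teams.score | teams.amt
7 | 2 | 90
20 | 9 | 40
30 | 80 | 4
5 | 6 | 2

Derivation:
After SELECT (4 rows):
teams.qty | teams.score | teams.amt
30 | 80 | 4
20 | 9 | 40
7 | 2 | 90
5 | 6 | 2
After ORDER BY (4 rows):
teams.qty | teams.score | teams.amt
7 | 2 | 90
20 | 9 | 40
30 | 80 | 4
5 | 6 | 2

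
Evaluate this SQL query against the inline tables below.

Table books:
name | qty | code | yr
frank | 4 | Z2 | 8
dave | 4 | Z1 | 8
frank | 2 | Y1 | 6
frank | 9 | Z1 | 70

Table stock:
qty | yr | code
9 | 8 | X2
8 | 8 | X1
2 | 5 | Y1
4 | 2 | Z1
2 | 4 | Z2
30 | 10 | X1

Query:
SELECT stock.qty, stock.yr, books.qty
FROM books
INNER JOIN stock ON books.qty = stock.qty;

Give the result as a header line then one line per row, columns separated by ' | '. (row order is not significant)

After JOIN stock (5 rows):
books.name | books.qty | books.code | books.yr | stock.qty | stock.yr | stock.code
frank | 4 | Z2 | 8 | 4 | 2 | Z1
dave | 4 | Z1 | 8 | 4 | 2 | Z1
frank | 2 | Y1 | 6 | 2 | 5 | Y1
frank | 2 | Y1 | 6 | 2 | 4 | Z2
frank | 9 | Z1 | 70 | 9 | 8 | X2
After SELECT (5 rows):
stock.qty | stock.yr | books.qty
4 | 2 | 4
4 | 2 | 4
2 | 5 | 2
2 | 4 | 2
9 | 8 | 9

== RESULT ==
stock.qty | stock.yr | books.qty
4 | 2 | 4
4 | 2 | 4
2 | 5 | 2
2 | 4 | 2
9 | 8 | 9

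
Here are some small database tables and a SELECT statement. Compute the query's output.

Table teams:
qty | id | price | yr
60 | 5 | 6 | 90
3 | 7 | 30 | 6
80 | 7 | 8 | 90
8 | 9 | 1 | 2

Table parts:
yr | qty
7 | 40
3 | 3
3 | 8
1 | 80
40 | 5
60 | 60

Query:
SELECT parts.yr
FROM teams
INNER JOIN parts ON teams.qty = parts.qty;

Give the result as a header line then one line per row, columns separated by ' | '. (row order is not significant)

== RESULT ==
parts.yr
60
3
1
3

Derivation:
After JOIN parts (4 rows):
teams.qty | teams.id | teams.price | teams.yr | parts.yr | parts.qty
60 | 5 | 6 | 90 | 60 | 60
3 | 7 | 30 | 6 | 3 | 3
80 | 7 | 8 | 90 | 1 | 80
8 | 9 | 1 | 2 | 3 | 8
After SELECT (4 rows):
parts.yr
60
3
1
3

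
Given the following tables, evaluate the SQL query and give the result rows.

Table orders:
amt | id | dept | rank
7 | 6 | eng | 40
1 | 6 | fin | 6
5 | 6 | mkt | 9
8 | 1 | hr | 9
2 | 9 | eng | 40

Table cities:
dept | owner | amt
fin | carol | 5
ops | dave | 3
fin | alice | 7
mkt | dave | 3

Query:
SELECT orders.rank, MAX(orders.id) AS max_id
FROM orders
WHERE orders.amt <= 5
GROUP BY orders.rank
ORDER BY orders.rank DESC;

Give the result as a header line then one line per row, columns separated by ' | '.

After WHERE (3 rows):
orders.amt | orders.id | orders.dept | orders.rank
1 | 6 | fin | 6
5 | 6 | mkt | 9
2 | 9 | eng | 40
After GROUP BY (3 rows):
orders.rank | max_id
6 | 6
9 | 6
40 | 9
After ORDER BY (3 rows):
orders.rank | max_id
40 | 9
9 | 6
6 | 6

== RESULT ==
orders.rank | max_id
40 | 9
9 | 6
6 | 6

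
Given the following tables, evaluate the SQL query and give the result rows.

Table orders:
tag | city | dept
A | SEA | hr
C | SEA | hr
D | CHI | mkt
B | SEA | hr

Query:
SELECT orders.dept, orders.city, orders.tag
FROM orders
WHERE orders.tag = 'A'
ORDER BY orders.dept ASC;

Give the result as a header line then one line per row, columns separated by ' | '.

== RESULT ==
orders.dept | orders.city | orders.tag
hr | SEA | A

Derivation:
After WHERE (1 rows):
orders.tag | orders.city | orders.dept
A | SEA | hr
After SELECT (1 rows):
orders.dept | orders.city | orders.tag
hr | SEA | A
After ORDER BY (1 rows):
orders.dept | orders.city | orders.tag
hr | SEA | A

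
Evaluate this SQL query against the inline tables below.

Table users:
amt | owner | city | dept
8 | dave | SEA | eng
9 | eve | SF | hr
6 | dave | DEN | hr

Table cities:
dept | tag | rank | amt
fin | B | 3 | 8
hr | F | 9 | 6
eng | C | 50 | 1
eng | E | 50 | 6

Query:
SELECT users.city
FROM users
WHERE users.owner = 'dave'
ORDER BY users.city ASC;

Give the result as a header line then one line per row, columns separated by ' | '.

== RESULT ==
users.city
DEN
SEA

Derivation:
After WHERE (2 rows):
users.amt | users.owner | users.city | users.dept
8 | dave | SEA | eng
6 | dave | DEN | hr
After SELECT (2 rows):
users.city
SEA
DEN
After ORDER BY (2 rows):
users.city
DEN
SEA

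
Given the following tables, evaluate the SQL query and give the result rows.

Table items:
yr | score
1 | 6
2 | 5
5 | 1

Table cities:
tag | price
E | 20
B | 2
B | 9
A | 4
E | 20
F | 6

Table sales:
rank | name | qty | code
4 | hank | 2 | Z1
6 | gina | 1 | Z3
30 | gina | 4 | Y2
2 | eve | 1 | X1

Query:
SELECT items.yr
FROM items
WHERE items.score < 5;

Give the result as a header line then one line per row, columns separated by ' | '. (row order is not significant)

== RESULT ==
items.yr
5

Derivation:
After WHERE (1 rows):
items.yr | items.score
5 | 1
After SELECT (1 rows):
items.yr
5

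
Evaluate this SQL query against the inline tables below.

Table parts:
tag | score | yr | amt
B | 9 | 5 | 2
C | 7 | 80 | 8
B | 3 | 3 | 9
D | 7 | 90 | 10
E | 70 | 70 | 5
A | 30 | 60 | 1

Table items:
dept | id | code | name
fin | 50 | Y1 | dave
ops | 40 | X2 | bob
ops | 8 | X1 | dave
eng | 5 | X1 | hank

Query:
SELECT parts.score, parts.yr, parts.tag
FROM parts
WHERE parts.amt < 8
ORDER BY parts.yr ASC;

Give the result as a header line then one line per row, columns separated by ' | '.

== RESULT ==
parts.score | parts.yr | parts.tag
9 | 5 | B
30 | 60 | A
70 | 70 | E

Derivation:
After WHERE (3 rows):
parts.tag | parts.score | parts.yr | parts.amt
B | 9 | 5 | 2
E | 70 | 70 | 5
A | 30 | 60 | 1
After SELECT (3 rows):
parts.score | parts.yr | parts.tag
9 | 5 | B
70 | 70 | E
30 | 60 | A
After ORDER BY (3 rows):
parts.score | parts.yr | parts.tag
9 | 5 | B
30 | 60 | A
70 | 70 | E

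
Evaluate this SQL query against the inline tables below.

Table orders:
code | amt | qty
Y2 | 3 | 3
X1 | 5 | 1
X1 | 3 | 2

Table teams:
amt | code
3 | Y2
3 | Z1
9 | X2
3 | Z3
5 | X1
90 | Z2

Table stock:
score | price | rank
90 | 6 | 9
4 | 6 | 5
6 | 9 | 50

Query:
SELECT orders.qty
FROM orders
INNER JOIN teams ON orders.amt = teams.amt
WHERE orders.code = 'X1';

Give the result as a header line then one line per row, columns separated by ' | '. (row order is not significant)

After JOIN teams (7 rows):
orders.code | orders.amt | orders.qty | teams.amt | teams.code
Y2 | 3 | 3 | 3 | Y2
Y2 | 3 | 3 | 3 | Z1
Y2 | 3 | 3 | 3 | Z3
X1 | 5 | 1 | 5 | X1
X1 | 3 | 2 | 3 | Y2
X1 | 3 | 2 | 3 | Z1
X1 | 3 | 2 | 3 | Z3
After WHERE (4 rows):
orders.code | orders.amt | orders.qty | teams.amt | teams.code
X1 | 5 | 1 | 5 | X1
X1 | 3 | 2 | 3 | Y2
X1 | 3 | 2 | 3 | Z1
X1 | 3 | 2 | 3 | Z3
After SELECT (4 rows):
orders.qty
1
2
2
2

== RESULT ==
orders.qty
1
2
2
2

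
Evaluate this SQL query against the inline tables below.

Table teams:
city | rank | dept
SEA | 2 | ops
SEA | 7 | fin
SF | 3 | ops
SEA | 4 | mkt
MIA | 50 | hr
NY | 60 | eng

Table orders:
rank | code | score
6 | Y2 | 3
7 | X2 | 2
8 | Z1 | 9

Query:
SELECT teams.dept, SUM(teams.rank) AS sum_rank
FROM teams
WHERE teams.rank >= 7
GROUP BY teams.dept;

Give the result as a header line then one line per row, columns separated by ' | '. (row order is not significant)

== RESULT ==
teams.dept | sum_rank
fin | 7
hr | 50
eng | 60

Derivation:
After WHERE (3 rows):
teams.city | teams.rank | teams.dept
SEA | 7 | fin
MIA | 50 | hr
NY | 60 | eng
After GROUP BY (3 rows):
teams.dept | sum_rank
fin | 7
hr | 50
eng | 60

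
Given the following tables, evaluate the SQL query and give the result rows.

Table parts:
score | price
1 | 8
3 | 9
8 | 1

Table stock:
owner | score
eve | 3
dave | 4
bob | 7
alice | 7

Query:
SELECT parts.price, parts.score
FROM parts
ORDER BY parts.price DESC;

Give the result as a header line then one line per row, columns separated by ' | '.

== RESULT ==
parts.price | parts.score
9 | 3
8 | 1
1 | 8

Derivation:
After SELECT (3 rows):
parts.price | parts.score
8 | 1
9 | 3
1 | 8
After ORDER BY (3 rows):
parts.price | parts.score
9 | 3
8 | 1
1 | 8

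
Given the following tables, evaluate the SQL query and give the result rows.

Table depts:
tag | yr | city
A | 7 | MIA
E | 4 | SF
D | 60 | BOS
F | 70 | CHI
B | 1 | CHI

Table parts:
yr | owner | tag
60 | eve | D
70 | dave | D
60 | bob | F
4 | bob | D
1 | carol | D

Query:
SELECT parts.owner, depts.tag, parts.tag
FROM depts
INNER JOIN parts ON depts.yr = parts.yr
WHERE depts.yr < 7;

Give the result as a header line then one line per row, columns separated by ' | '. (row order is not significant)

== RESULT ==
parts.owner | depts.tag | parts.tag
bob | E | D
carol | B | D

Derivation:
After JOIN parts (5 rows):
depts.tag | depts.yr | depts.city | parts.yr | parts.owner | parts.tag
E | 4 | SF | 4 | bob | D
D | 60 | BOS | 60 | eve | D
D | 60 | BOS | 60 | bob | F
F | 70 | CHI | 70 | dave | D
B | 1 | CHI | 1 | carol | D
After WHERE (2 rows):
depts.tag | depts.yr | depts.city | parts.yr | parts.owner | parts.tag
E | 4 | SF | 4 | bob | D
B | 1 | CHI | 1 | carol | D
After SELECT (2 rows):
parts.owner | depts.tag | parts.tag
bob | E | D
carol | B | D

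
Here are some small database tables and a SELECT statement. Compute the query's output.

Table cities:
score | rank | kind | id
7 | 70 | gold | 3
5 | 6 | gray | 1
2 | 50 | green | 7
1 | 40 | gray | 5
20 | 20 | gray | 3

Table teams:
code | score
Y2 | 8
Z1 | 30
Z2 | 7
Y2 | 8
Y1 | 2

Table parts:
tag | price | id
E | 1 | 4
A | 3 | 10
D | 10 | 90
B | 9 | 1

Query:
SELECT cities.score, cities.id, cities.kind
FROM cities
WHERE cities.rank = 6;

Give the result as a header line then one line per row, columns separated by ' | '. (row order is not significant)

After WHERE (1 rows):
cities.score | cities.rank | cities.kind | cities.id
5 | 6 | gray | 1
After SELECT (1 rows):
cities.score | cities.id | cities.kind
5 | 1 | gray

== RESULT ==
cities.score | cities.id | cities.kind
5 | 1 | gray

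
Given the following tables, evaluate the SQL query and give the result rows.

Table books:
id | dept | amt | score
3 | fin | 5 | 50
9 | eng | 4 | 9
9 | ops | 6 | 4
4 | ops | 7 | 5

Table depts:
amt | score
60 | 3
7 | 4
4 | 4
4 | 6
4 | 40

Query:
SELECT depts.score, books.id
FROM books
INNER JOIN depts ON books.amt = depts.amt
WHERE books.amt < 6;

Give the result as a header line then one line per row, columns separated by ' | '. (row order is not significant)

== RESULT ==
depts.score | books.id
4 | 9
6 | 9
40 | 9

Derivation:
After JOIN depts (4 rows):
books.id | books.dept | books.amt | books.score | depts.amt | depts.score
9 | eng | 4 | 9 | 4 | 4
9 | eng | 4 | 9 | 4 | 6
9 | eng | 4 | 9 | 4 | 40
4 | ops | 7 | 5 | 7 | 4
After WHERE (3 rows):
books.id | books.dept | books.amt | books.score | depts.amt | depts.score
9 | eng | 4 | 9 | 4 | 4
9 | eng | 4 | 9 | 4 | 6
9 | eng | 4 | 9 | 4 | 40
After SELECT (3 rows):
depts.score | books.id
4 | 9
6 | 9
40 | 9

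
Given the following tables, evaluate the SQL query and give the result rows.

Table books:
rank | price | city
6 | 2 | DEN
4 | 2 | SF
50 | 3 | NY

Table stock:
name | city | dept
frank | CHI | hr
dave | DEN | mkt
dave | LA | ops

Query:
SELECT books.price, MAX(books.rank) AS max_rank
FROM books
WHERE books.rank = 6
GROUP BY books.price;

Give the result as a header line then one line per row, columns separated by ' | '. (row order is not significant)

After WHERE (1 rows):
books.rank | books.price | books.city
6 | 2 | DEN
After GROUP BY (1 rows):
books.price | max_rank
2 | 6

== RESULT ==
books.price | max_rank
2 | 6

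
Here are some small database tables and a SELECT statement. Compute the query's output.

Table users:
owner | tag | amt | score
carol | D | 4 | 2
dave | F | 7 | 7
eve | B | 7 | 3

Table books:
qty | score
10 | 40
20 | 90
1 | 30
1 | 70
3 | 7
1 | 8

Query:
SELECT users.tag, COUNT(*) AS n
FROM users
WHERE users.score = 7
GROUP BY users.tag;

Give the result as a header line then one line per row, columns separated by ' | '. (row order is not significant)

After WHERE (1 rows):
users.owner | users.tag | users.amt | users.score
dave | F | 7 | 7
After GROUP BY (1 rows):
users.tag | n
F | 1

== RESULT ==
users.tag | n
F | 1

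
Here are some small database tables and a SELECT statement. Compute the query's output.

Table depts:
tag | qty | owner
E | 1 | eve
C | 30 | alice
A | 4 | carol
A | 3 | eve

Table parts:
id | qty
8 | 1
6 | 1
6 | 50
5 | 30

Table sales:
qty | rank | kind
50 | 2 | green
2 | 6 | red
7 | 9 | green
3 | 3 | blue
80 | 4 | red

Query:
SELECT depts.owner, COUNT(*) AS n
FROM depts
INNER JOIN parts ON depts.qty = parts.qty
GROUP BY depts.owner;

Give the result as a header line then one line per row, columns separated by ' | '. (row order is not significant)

== RESULT ==
depts.owner | n
eve | 2
alice | 1

Derivation:
After JOIN parts (3 rows):
depts.tag | depts.qty | depts.owner | parts.id | parts.qty
E | 1 | eve | 8 | 1
E | 1 | eve | 6 | 1
C | 30 | alice | 5 | 30
After GROUP BY (2 rows):
depts.owner | n
eve | 2
alice | 1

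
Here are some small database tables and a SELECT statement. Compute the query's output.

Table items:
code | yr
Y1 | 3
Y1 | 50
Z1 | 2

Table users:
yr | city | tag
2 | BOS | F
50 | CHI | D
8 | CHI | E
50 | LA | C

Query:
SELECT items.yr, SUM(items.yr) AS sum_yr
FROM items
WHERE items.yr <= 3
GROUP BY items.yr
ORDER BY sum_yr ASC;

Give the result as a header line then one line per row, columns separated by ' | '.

After WHERE (2 rows):
items.code | items.yr
Y1 | 3
Z1 | 2
After GROUP BY (2 rows):
items.yr | sum_yr
3 | 3
2 | 2
After ORDER BY (2 rows):
items.yr | sum_yr
2 | 2
3 | 3

== RESULT ==
items.yr | sum_yr
2 | 2
3 | 3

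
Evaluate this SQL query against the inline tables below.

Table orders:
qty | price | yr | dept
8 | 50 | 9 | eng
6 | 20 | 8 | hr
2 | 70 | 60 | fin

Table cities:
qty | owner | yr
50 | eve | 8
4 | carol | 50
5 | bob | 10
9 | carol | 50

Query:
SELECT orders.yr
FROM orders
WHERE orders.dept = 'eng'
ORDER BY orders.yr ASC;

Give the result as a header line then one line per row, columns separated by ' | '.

After WHERE (1 rows):
orders.qty | orders.price | orders.yr | orders.dept
8 | 50 | 9 | eng
After SELECT (1 rows):
orders.yr
9
After ORDER BY (1 rows):
orders.yr
9

== RESULT ==
orders.yr
9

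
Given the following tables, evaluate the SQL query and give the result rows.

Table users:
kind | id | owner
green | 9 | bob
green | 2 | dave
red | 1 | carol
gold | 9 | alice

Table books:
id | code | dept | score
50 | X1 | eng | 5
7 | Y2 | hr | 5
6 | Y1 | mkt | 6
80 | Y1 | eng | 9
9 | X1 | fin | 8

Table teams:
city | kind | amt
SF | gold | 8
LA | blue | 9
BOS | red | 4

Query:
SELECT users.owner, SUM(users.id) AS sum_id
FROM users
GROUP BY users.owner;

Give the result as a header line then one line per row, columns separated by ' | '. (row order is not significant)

After GROUP BY (4 rows):
users.owner | sum_id
bob | 9
dave | 2
carol | 1
alice | 9

== RESULT ==
users.owner | sum_id
bob | 9
dave | 2
carol | 1
alice | 9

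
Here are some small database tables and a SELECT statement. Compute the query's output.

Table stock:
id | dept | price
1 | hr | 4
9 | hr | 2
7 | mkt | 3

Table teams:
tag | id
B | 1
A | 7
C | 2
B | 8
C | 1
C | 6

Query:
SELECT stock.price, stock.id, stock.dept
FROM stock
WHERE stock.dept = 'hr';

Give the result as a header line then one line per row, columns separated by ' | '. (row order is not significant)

== RESULT ==
stock.price | stock.id | stock.dept
4 | 1 | hr
2 | 9 | hr

Derivation:
After WHERE (2 rows):
stock.id | stock.dept | stock.price
1 | hr | 4
9 | hr | 2
After SELECT (2 rows):
stock.price | stock.id | stock.dept
4 | 1 | hr
2 | 9 | hr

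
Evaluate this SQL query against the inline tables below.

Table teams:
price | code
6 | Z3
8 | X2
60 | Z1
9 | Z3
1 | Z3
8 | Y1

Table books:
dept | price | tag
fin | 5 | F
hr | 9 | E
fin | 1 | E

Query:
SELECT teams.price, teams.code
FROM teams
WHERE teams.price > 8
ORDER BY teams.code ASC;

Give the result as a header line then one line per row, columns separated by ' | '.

== RESULT ==
teams.price | teams.code
60 | Z1
9 | Z3

Derivation:
After WHERE (2 rows):
teams.price | teams.code
60 | Z1
9 | Z3
After SELECT (2 rows):
teams.price | teams.code
60 | Z1
9 | Z3
After ORDER BY (2 rows):
teams.price | teams.code
60 | Z1
9 | Z3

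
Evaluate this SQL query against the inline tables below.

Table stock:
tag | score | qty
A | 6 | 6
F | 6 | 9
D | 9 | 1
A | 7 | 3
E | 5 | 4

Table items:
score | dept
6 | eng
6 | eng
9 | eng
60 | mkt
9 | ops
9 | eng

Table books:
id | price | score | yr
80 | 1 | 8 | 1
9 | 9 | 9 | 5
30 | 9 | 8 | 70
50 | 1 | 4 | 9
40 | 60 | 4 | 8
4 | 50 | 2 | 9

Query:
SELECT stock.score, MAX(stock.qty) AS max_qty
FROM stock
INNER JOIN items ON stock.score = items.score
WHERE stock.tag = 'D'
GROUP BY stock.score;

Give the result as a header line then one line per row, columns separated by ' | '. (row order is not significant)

== RESULT ==
stock.score | max_qty
9 | 1

Derivation:
After JOIN items (7 rows):
stock.tag | stock.score | stock.qty | items.score | items.dept
A | 6 | 6 | 6 | eng
A | 6 | 6 | 6 | eng
F | 6 | 9 | 6 | eng
F | 6 | 9 | 6 | eng
D | 9 | 1 | 9 | eng
D | 9 | 1 | 9 | ops
D | 9 | 1 | 9 | eng
After WHERE (3 rows):
stock.tag | stock.score | stock.qty | items.score | items.dept
D | 9 | 1 | 9 | eng
D | 9 | 1 | 9 | ops
D | 9 | 1 | 9 | eng
After GROUP BY (1 rows):
stock.score | max_qty
9 | 1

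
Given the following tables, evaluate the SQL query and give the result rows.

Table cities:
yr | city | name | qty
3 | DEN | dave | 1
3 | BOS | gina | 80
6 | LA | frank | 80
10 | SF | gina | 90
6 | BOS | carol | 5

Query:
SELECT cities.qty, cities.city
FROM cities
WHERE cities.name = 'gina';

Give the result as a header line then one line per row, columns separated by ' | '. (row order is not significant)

After WHERE (2 rows):
cities.yr | cities.city | cities.name | cities.qty
3 | BOS | gina | 80
10 | SF | gina | 90
After SELECT (2 rows):
cities.qty | cities.city
80 | BOS
90 | SF

== RESULT ==
cities.qty | cities.city
80 | BOS
90 | SF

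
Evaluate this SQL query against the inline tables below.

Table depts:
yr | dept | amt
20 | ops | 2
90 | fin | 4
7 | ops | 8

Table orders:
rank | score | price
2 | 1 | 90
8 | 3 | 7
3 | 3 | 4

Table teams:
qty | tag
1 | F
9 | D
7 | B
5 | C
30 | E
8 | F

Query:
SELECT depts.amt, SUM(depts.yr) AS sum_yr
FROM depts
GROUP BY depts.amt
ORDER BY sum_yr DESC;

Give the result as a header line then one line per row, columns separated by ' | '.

== RESULT ==
depts.amt | sum_yr
4 | 90
2 | 20
8 | 7

Derivation:
After GROUP BY (3 rows):
depts.amt | sum_yr
2 | 20
4 | 90
8 | 7
After ORDER BY (3 rows):
depts.amt | sum_yr
4 | 90
2 | 20
8 | 7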